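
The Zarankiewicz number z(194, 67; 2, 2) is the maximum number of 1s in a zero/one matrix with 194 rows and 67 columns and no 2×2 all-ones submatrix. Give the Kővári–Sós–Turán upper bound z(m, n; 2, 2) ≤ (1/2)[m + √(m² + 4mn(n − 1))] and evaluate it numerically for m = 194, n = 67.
z(194, 67; 2, 2) ≤ (1/2)[194 + √(194² + 4·194·67·66)] = (1/2)[194 + √3469108] = 1028.2771

Kővári–Sós–Turán: let r_1, ..., r_194 be the row sums and z = Σ r_i the total number of 1s. Each pair of columns can share at most one row with both entries 1 (else a 2×2 all-ones block appears), so Σ_i C(r_i, 2) ≤ C(67, 2) = 2211. By convexity Σ_i C(r_i, 2) ≥ 194·C(z/194, 2) = z(z − 194)/(2·194), giving z² − 194z − 194·67·66 ≤ 0 and hence z ≤ (1/2)[194 + √(37636 + 4·857868)] = (1/2)[194 + √3469108] ≈ (1/2)(194 + 1862.5542) = 1028.2771.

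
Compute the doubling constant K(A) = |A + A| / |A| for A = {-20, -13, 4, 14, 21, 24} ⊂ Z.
K = |A + A| / |A| = 18/6 = 3

Enumerate A + A = {a + b : a, b ∈ A}. With |A| = 6, there are |A|^2 = 36 ordered sum pairs; collecting distinct values, A + A = {-40, -33, -26, -16, -9, -6, 1, 4, 8, 11, 18, 25, 28, 35, 38, 42, 45, 48}, so |A + A| = 18. Thus K = 18/6 = 3. For comparison, the minimum possible |A + A| over all 6-element sets is 2·6 − 1 = 11 (so min K = 11/6), attained only by arithmetic progressions.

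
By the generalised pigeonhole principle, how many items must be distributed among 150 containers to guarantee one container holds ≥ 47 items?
n = (47 − 1)·150 + 1 = 6901

By the generalised pigeonhole principle, to guarantee some box contains ≥ r objects we need more than (r − 1) · k objects total. Threshold: n = (r − 1) · k + 1. With r = 47 and k = 150: n = 46 · 150 + 1 = 6900 + 1 = 6901. For n = 6900 = 46 · 150, we can put exactly 46 objects in every box, avoiding 47 in any single one — so 6901 is tight.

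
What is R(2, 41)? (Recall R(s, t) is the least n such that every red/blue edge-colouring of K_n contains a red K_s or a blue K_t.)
R(2, 41) = 41

R(2, k) = k for all k ≥ 2: in a 2-colouring of K_k, either some edge is red (a red K_2) or all edges are blue (a blue K_k). And K_{40} coloured all-blue has no blue K_41, so R(2, 41) > 40. Hence R(2, 41) = 41.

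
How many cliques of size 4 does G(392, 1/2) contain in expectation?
E[# K_4] = C(392, 4) · (1/2)^C(4, 2) = 968870630 / 2^6 = 484435315/32 = 15138603.59375

For each 4-subset S of vertices (there are C(392, 4) = 968870630 such S), let X_S = 1 if S induces a K_4 (all C(4, 2) = 6 edges present). Then P(X_S = 1) = (1/2)^6 = 1/64. By linearity of expectation, E[# K_4] = C(392, 4) · (1/2)^6 = 968870630 / 64 = 484435315/32 = 15138603.59375.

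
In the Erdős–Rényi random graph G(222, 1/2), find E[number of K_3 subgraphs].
E[# K_3] = C(222, 3) · (1/2)^C(3, 2) = 1798940 / 2^3 = 449735/2 = 224867.5

For each 3-subset S of vertices (there are C(222, 3) = 1798940 such S), let X_S = 1 if S induces a K_3 (all C(3, 2) = 3 edges present). Then P(X_S = 1) = (1/2)^3 = 1/8. By linearity of expectation, E[# K_3] = C(222, 3) · (1/2)^3 = 1798940 / 8 = 449735/2 = 224867.5.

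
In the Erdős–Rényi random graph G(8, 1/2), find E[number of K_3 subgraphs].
E[# K_3] = C(8, 3) · (1/2)^C(3, 2) = 56 / 2^3 = 7

For each 3-subset S of vertices (there are C(8, 3) = 56 such S), let X_S = 1 if S induces a K_3 (all C(3, 2) = 3 edges present). Then P(X_S = 1) = (1/2)^3 = 1/8. By linearity of expectation, E[# K_3] = C(8, 3) · (1/2)^3 = 56 / 8 = 7.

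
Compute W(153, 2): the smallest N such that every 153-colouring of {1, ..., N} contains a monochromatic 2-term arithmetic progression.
W(153, 2) = 153 + 1 = 154

A 2-term AP is any pair of integers, so a monochromatic 2-AP exists iff some colour is used at least twice. With 153 colours, the colouring i ↦ i on {1, ..., 153} uses each colour once, avoiding any monochromatic pair, so W(153, 2) > 153. For {1, ..., 154}, pigeonhole forces two integers of the same colour, which form a monochromatic 2-AP. Hence W(153, 2) = 154.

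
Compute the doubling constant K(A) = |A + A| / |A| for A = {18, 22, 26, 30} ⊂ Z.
K = |A + A| / |A| = 7/4

Enumerate A + A = {a + b : a, b ∈ A}. With |A| = 4, there are |A|^2 = 16 ordered sum pairs; collecting distinct values, A + A = {36, 40, 44, 48, 52, 56, 60}, so |A + A| = 7. Thus K = 7/4. Here |A + A| = 2|A| − 1 = 7, the minimum possible — so K = 7/4 is minimal, which holds iff A is an arithmetic progression.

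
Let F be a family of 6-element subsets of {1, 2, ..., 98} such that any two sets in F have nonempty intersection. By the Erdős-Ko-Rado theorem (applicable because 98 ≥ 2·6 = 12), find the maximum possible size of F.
max |F| = C(97, 5) = 64446024

Erdős-Ko-Rado (1961): when n ≥ 2k, max |F| = C(n−1, k−1). The bound is attained by the star {A : i ∈ A} for any fixed i ∈ [n]. Here C(98−1, 6−1) = C(97, 5) = 64446024.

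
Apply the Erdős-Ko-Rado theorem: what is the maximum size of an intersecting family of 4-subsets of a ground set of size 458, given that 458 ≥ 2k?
max |F| = C(457, 3) = 15803060

Erdős-Ko-Rado (1961): when n ≥ 2k, max |F| = C(n−1, k−1). The bound is attained by the star {A : i ∈ A} for any fixed i ∈ [n]. Here C(458−1, 4−1) = C(457, 3) = 15803060.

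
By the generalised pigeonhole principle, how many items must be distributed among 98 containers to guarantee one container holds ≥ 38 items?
n = (38 − 1)·98 + 1 = 3627

By the generalised pigeonhole principle, to guarantee some box contains ≥ r objects we need more than (r − 1) · k objects total. Threshold: n = (r − 1) · k + 1. With r = 38 and k = 98: n = 37 · 98 + 1 = 3626 + 1 = 3627. For n = 3626 = 37 · 98, we can put exactly 37 objects in every box, avoiding 38 in any single one — so 3627 is tight.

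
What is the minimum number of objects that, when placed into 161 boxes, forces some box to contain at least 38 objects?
n = (38 − 1)·161 + 1 = 5958

By the generalised pigeonhole principle, to guarantee some box contains ≥ r objects we need more than (r − 1) · k objects total. Threshold: n = (r − 1) · k + 1. With r = 38 and k = 161: n = 37 · 161 + 1 = 5957 + 1 = 5958. For n = 5957 = 37 · 161, we can put exactly 37 objects in every box, avoiding 38 in any single one — so 5958 is tight.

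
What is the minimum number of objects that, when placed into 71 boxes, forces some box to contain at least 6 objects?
n = (6 − 1)·71 + 1 = 356

By the generalised pigeonhole principle, to guarantee some box contains ≥ r objects we need more than (r − 1) · k objects total. Threshold: n = (r − 1) · k + 1. With r = 6 and k = 71: n = 5 · 71 + 1 = 355 + 1 = 356. For n = 355 = 5 · 71, we can put exactly 5 objects in every box, avoiding 6 in any single one — so 356 is tight.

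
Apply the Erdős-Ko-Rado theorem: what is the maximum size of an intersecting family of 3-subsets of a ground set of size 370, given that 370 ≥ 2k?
max |F| = C(369, 2) = 67896

Erdős-Ko-Rado (1961): when n ≥ 2k, max |F| = C(n−1, k−1). The bound is attained by the star {A : i ∈ A} for any fixed i ∈ [n]. Here C(370−1, 3−1) = C(369, 2) = 67896.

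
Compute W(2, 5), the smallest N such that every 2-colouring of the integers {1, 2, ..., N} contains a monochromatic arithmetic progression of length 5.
W(2, 5) = 178

This is a classical value, W(2, 5) = 178, established by combining an explicit 2-colouring of {1, ..., 177} with no monochromatic 5-AP (giving the lower bound W(2, 5) > 177) and a finite case analysis / exhaustive computer search showing every 2-colouring of {1, ..., 178} has such an AP.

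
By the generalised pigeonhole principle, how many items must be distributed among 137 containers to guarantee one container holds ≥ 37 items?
n = (37 − 1)·137 + 1 = 4933

By the generalised pigeonhole principle, to guarantee some box contains ≥ r objects we need more than (r − 1) · k objects total. Threshold: n = (r − 1) · k + 1. With r = 37 and k = 137: n = 36 · 137 + 1 = 4932 + 1 = 4933. For n = 4932 = 36 · 137, we can put exactly 36 objects in every box, avoiding 37 in any single one — so 4933 is tight.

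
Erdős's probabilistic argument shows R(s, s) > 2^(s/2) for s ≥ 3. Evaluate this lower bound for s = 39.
2^(39/2) = 741455.2002; so R(39, 39) > 741455.2002

Colour each edge of K_n uniformly at random with red/blue. The expected number of monochromatic K_39 is C(n, 39) · 2 · 2^(−C(39,2)). If C(n, 39) · 2^(1 − C(39,2)) < 1, then with positive probability no monochromatic K_39 exists, so R(39, 39) > n. The standard estimate C(n, 39) ≤ n^39/39! shows this inequality holds whenever n ≤ 2^(39/2) (since 39! · 2^(C(39,2) − 1) > 2^(39^2/2) ≥ n^39). Hence R(39, 39) > 2^(39/2) = 741455.2002.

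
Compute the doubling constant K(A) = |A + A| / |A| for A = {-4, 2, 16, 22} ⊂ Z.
K = |A + A| / |A| = 9/4

Enumerate A + A = {a + b : a, b ∈ A}. With |A| = 4, there are |A|^2 = 16 ordered sum pairs; collecting distinct values, A + A = {-8, -2, 4, 12, 18, 24, 32, 38, 44}, so |A + A| = 9. Thus K = 9/4. For comparison, the minimum possible |A + A| over all 4-element sets is 2·4 − 1 = 7 (so min K = 7/4), attained only by arithmetic progressions.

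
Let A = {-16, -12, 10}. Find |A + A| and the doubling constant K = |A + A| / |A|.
K = |A + A| / |A| = 6/3 = 2

Enumerate A + A = {a + b : a, b ∈ A}. With |A| = 3, there are |A|^2 = 9 ordered sum pairs; collecting distinct values, A + A = {-32, -28, -24, -6, -2, 20}, so |A + A| = 6. Thus K = 6/3 = 2. For comparison, the minimum possible |A + A| over all 3-element sets is 2·3 − 1 = 5 (so min K = 5/3), attained only by arithmetic progressions.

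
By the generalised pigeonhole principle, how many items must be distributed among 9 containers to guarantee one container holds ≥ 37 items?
n = (37 − 1)·9 + 1 = 325

By the generalised pigeonhole principle, to guarantee some box contains ≥ r objects we need more than (r − 1) · k objects total. Threshold: n = (r − 1) · k + 1. With r = 37 and k = 9: n = 36 · 9 + 1 = 324 + 1 = 325. For n = 324 = 36 · 9, we can put exactly 36 objects in every box, avoiding 37 in any single one — so 325 is tight.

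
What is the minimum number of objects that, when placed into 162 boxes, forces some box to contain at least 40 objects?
n = (40 − 1)·162 + 1 = 6319

By the generalised pigeonhole principle, to guarantee some box contains ≥ r objects we need more than (r − 1) · k objects total. Threshold: n = (r − 1) · k + 1. With r = 40 and k = 162: n = 39 · 162 + 1 = 6318 + 1 = 6319. For n = 6318 = 39 · 162, we can put exactly 39 objects in every box, avoiding 40 in any single one — so 6319 is tight.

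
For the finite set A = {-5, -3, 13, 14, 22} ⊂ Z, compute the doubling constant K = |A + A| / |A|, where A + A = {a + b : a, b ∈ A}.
K = |A + A| / |A| = 15/5 = 3

Enumerate A + A = {a + b : a, b ∈ A}. With |A| = 5, there are |A|^2 = 25 ordered sum pairs; collecting distinct values, A + A = {-10, -8, -6, 8, 9, 10, 11, 17, 19, 26, 27, 28, 35, 36, 44}, so |A + A| = 15. Thus K = 15/5 = 3. For comparison, the minimum possible |A + A| over all 5-element sets is 2·5 − 1 = 9 (so min K = 9/5), attained only by arithmetic progressions.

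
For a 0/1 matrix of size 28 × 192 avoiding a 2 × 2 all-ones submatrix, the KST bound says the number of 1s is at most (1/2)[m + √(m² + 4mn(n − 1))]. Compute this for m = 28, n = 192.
z(28, 192; 2, 2) ≤ (1/2)[28 + √(28² + 4·28·192·191)] = (1/2)[28 + √4108048] = 1027.416

Kővári–Sós–Turán: let r_1, ..., r_28 be the row sums and z = Σ r_i the total number of 1s. Each pair of columns can share at most one row with both entries 1 (else a 2×2 all-ones block appears), so Σ_i C(r_i, 2) ≤ C(192, 2) = 18336. By convexity Σ_i C(r_i, 2) ≥ 28·C(z/28, 2) = z(z − 28)/(2·28), giving z² − 28z − 28·192·191 ≤ 0 and hence z ≤ (1/2)[28 + √(784 + 4·1026816)] = (1/2)[28 + √4108048] ≈ (1/2)(28 + 2026.832) = 1027.416.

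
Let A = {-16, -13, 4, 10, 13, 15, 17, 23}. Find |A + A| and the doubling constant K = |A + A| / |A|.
K = |A + A| / |A| = 33/8

Enumerate A + A = {a + b : a, b ∈ A}. With |A| = 8, there are |A|^2 = 64 ordered sum pairs; collecting distinct values, A + A = {-32, -29, -26, -12, -9, -6, -3, -1, 0, 1, 2, 4, 7, 8, 10, 14, 17, 19, 20, 21, 23, 25, 26, 27, 28, 30, 32, 33, 34, 36, 38, 40, 46}, so |A + A| = 33. Thus K = 33/8. For comparison, the minimum possible |A + A| over all 8-element sets is 2·8 − 1 = 15 (so min K = 15/8), attained only by arithmetic progressions.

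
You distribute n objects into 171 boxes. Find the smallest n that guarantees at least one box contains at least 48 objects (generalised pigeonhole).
n = (48 − 1)·171 + 1 = 8038

By the generalised pigeonhole principle, to guarantee some box contains ≥ r objects we need more than (r − 1) · k objects total. Threshold: n = (r − 1) · k + 1. With r = 48 and k = 171: n = 47 · 171 + 1 = 8037 + 1 = 8038. For n = 8037 = 47 · 171, we can put exactly 47 objects in every box, avoiding 48 in any single one — so 8038 is tight.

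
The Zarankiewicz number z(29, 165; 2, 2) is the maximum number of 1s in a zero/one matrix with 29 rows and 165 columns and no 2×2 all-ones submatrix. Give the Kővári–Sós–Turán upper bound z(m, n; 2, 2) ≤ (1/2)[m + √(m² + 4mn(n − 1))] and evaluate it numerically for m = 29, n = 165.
z(29, 165; 2, 2) ≤ (1/2)[29 + √(29² + 4·29·165·164)] = (1/2)[29 + √3139801] = 900.4742

Kővári–Sós–Turán: let r_1, ..., r_29 be the row sums and z = Σ r_i the total number of 1s. Each pair of columns can share at most one row with both entries 1 (else a 2×2 all-ones block appears), so Σ_i C(r_i, 2) ≤ C(165, 2) = 13530. By convexity Σ_i C(r_i, 2) ≥ 29·C(z/29, 2) = z(z − 29)/(2·29), giving z² − 29z − 29·165·164 ≤ 0 and hence z ≤ (1/2)[29 + √(841 + 4·784740)] = (1/2)[29 + √3139801] ≈ (1/2)(29 + 1771.9484) = 900.4742.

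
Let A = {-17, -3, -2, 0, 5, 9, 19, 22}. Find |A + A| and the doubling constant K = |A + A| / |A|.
K = |A + A| / |A| = 33/8

Enumerate A + A = {a + b : a, b ∈ A}. With |A| = 8, there are |A|^2 = 64 ordered sum pairs; collecting distinct values, A + A = {-34, -20, -19, -17, -12, -8, -6, -5, -4, -3, -2, 0, 2, 3, 5, 6, 7, 9, 10, 14, 16, 17, 18, 19, 20, 22, 24, 27, 28, 31, 38, 41, 44}, so |A + A| = 33. Thus K = 33/8. For comparison, the minimum possible |A + A| over all 8-element sets is 2·8 − 1 = 15 (so min K = 15/8), attained only by arithmetic progressions.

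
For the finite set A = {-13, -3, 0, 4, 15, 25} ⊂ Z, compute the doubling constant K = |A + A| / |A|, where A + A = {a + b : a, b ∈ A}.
K = |A + A| / |A| = 20/6 = 10/3

Enumerate A + A = {a + b : a, b ∈ A}. With |A| = 6, there are |A|^2 = 36 ordered sum pairs; collecting distinct values, A + A = {-26, -16, -13, -9, -6, -3, 0, 1, 2, 4, 8, 12, 15, 19, 22, 25, 29, 30, 40, 50}, so |A + A| = 20. Thus K = 20/6 = 10/3. For comparison, the minimum possible |A + A| over all 6-element sets is 2·6 − 1 = 11 (so min K = 11/6), attained only by arithmetic progressions.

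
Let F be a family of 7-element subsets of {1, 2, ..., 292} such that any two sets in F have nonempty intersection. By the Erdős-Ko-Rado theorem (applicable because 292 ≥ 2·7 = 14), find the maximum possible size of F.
max |F| = C(291, 6) = 800749637688

Erdős-Ko-Rado (1961): when n ≥ 2k, max |F| = C(n−1, k−1). The bound is attained by the star {A : i ∈ A} for any fixed i ∈ [n]. Here C(292−1, 7−1) = C(291, 6) = 800749637688.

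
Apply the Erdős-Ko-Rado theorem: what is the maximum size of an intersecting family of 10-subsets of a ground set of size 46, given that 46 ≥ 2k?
max |F| = C(45, 9) = 886163135

The Erdős-Ko-Rado theorem states: for n ≥ 2k, an intersecting family of k-subsets of an n-element set has size at most C(n − 1, k − 1), with equality for 'star' families {A ⊆ [n] : |A| = k, i ∈ A} (fix an element i). For n = 46, k = 10: C(45, 9) = 886163135.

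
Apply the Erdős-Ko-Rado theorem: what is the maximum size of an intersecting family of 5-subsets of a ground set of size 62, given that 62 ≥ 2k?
max |F| = C(61, 4) = 521855

Erdős-Ko-Rado (1961): when n ≥ 2k, max |F| = C(n−1, k−1). The bound is attained by the star {A : i ∈ A} for any fixed i ∈ [n]. Here C(62−1, 5−1) = C(61, 4) = 521855.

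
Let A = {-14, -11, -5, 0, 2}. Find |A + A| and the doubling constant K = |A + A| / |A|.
K = |A + A| / |A| = 15/5 = 3

Enumerate A + A = {a + b : a, b ∈ A}. With |A| = 5, there are |A|^2 = 25 ordered sum pairs; collecting distinct values, A + A = {-28, -25, -22, -19, -16, -14, -12, -11, -10, -9, -5, -3, 0, 2, 4}, so |A + A| = 15. Thus K = 15/5 = 3. For comparison, the minimum possible |A + A| over all 5-element sets is 2·5 − 1 = 9 (so min K = 9/5), attained only by arithmetic progressions.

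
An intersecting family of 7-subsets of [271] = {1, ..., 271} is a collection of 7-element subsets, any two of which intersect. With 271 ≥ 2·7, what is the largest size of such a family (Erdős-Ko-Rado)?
max |F| = C(270, 6) = 508811728635

The Erdős-Ko-Rado theorem states: for n ≥ 2k, an intersecting family of k-subsets of an n-element set has size at most C(n − 1, k − 1), with equality for 'star' families {A ⊆ [n] : |A| = k, i ∈ A} (fix an element i). For n = 271, k = 7: C(270, 6) = 508811728635.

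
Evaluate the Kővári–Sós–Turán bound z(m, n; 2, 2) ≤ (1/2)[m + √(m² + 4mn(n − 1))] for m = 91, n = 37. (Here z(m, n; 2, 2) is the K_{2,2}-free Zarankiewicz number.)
z(91, 37; 2, 2) ≤ (1/2)[91 + √(91² + 4·91·37·36)] = (1/2)[91 + √493129] = 396.6157

Kővári–Sós–Turán: let r_1, ..., r_91 be the row sums and z = Σ r_i the total number of 1s. Each pair of columns can share at most one row with both entries 1 (else a 2×2 all-ones block appears), so Σ_i C(r_i, 2) ≤ C(37, 2) = 666. By convexity Σ_i C(r_i, 2) ≥ 91·C(z/91, 2) = z(z − 91)/(2·91), giving z² − 91z − 91·37·36 ≤ 0 and hence z ≤ (1/2)[91 + √(8281 + 4·121212)] = (1/2)[91 + √493129] ≈ (1/2)(91 + 702.2314) = 396.6157.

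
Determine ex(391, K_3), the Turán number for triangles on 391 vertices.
ex(391, K_3) = ⌊391^2/4⌋ = 38220

Mantel (1907): a triangle-free graph on n vertices has at most ⌊n^2/4⌋ edges, with equality for the complete bipartite graph K_{⌊n/2⌋, ⌈n/2⌉}. For n = 391: ⌊391^2/4⌋ = ⌊152881/4⌋ = 38220. The extremal graph is K_{195, 196}, which has 195·196 = 38220 edges.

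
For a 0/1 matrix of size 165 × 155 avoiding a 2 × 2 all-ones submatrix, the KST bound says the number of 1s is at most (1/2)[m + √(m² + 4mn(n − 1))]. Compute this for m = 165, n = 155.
z(165, 155; 2, 2) ≤ (1/2)[165 + √(165² + 4·165·155·154)] = (1/2)[165 + √15781425] = 2068.7921

Kővári–Sós–Turán: let r_1, ..., r_165 be the row sums and z = Σ r_i the total number of 1s. Each pair of columns can share at most one row with both entries 1 (else a 2×2 all-ones block appears), so Σ_i C(r_i, 2) ≤ C(155, 2) = 11935. By convexity Σ_i C(r_i, 2) ≥ 165·C(z/165, 2) = z(z − 165)/(2·165), giving z² − 165z − 165·155·154 ≤ 0 and hence z ≤ (1/2)[165 + √(27225 + 4·3938550)] = (1/2)[165 + √15781425] ≈ (1/2)(165 + 3972.5842) = 2068.7921.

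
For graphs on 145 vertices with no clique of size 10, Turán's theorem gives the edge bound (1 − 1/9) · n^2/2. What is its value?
Turán density bound = (8/9) · 145^2/2 = 84100/9 ≈ 9344.4444

Turán's theorem: ex(n, K_{r+1}) is achieved by the complete r-partite Turán graph T(n, r) with parts as balanced as possible, and is at most (1 − 1/r) · n^2/2. For r = 9, n = 145: the density bound is (8/9) · 21025/2 = 84100/9 ≈ 9344.4444. The integer-valued extremum is e(T(145, 9)) = 9344, which is strictly less than the density bound 84100/9 since 9 ∤ 145 (the parts of T(145, 9) cannot all be equal).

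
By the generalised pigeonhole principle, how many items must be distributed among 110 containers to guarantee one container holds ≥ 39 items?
n = (39 − 1)·110 + 1 = 4181

By the generalised pigeonhole principle, to guarantee some box contains ≥ r objects we need more than (r − 1) · k objects total. Threshold: n = (r − 1) · k + 1. With r = 39 and k = 110: n = 38 · 110 + 1 = 4180 + 1 = 4181. For n = 4180 = 38 · 110, we can put exactly 38 objects in every box, avoiding 39 in any single one — so 4181 is tight.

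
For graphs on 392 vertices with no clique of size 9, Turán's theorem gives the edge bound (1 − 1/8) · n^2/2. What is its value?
Turán density bound = (7/8) · 392^2/2 = 67228

Turán's theorem: ex(n, K_{r+1}) is achieved by the complete r-partite Turán graph T(n, r) with parts as balanced as possible, and is at most (1 − 1/r) · n^2/2. For r = 8, n = 392: the density bound is (7/8) · 153664/2 = 67228. Since 8 ∣ 392, the Turán graph T(392, 8) has parts of equal size 49, and its edge count e(T(392, 8)) = 67228 attains the density bound exactly.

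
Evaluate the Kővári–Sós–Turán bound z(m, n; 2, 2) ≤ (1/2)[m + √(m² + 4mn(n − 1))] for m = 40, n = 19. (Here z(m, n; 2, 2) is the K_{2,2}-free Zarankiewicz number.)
z(40, 19; 2, 2) ≤ (1/2)[40 + √(40² + 4·40·19·18)] = (1/2)[40 + √56320] = 138.6592

Kővári–Sós–Turán: let r_1, ..., r_40 be the row sums and z = Σ r_i the total number of 1s. Each pair of columns can share at most one row with both entries 1 (else a 2×2 all-ones block appears), so Σ_i C(r_i, 2) ≤ C(19, 2) = 171. By convexity Σ_i C(r_i, 2) ≥ 40·C(z/40, 2) = z(z − 40)/(2·40), giving z² − 40z − 40·19·18 ≤ 0 and hence z ≤ (1/2)[40 + √(1600 + 4·13680)] = (1/2)[40 + √56320] ≈ (1/2)(40 + 237.3184) = 138.6592.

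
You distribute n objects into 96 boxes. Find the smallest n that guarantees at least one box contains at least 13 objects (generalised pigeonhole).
n = (13 − 1)·96 + 1 = 1153

By the generalised pigeonhole principle, to guarantee some box contains ≥ r objects we need more than (r − 1) · k objects total. Threshold: n = (r − 1) · k + 1. With r = 13 and k = 96: n = 12 · 96 + 1 = 1152 + 1 = 1153. For n = 1152 = 12 · 96, we can put exactly 12 objects in every box, avoiding 13 in any single one — so 1153 is tight.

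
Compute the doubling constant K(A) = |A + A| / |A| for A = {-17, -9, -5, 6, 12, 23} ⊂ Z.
K = |A + A| / |A| = 20/6 = 10/3

Enumerate A + A = {a + b : a, b ∈ A}. With |A| = 6, there are |A|^2 = 36 ordered sum pairs; collecting distinct values, A + A = {-34, -26, -22, -18, -14, -11, -10, -5, -3, 1, 3, 6, 7, 12, 14, 18, 24, 29, 35, 46}, so |A + A| = 20. Thus K = 20/6 = 10/3. For comparison, the minimum possible |A + A| over all 6-element sets is 2·6 − 1 = 11 (so min K = 11/6), attained only by arithmetic progressions.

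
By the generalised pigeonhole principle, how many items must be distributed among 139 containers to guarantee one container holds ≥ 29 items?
n = (29 − 1)·139 + 1 = 3893

By the generalised pigeonhole principle, to guarantee some box contains ≥ r objects we need more than (r − 1) · k objects total. Threshold: n = (r − 1) · k + 1. With r = 29 and k = 139: n = 28 · 139 + 1 = 3892 + 1 = 3893. For n = 3892 = 28 · 139, we can put exactly 28 objects in every box, avoiding 29 in any single one — so 3893 is tight.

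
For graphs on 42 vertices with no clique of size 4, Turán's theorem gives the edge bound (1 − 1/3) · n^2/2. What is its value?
Turán density bound = (2/3) · 42^2/2 = 588

Turán's theorem: ex(n, K_{r+1}) is achieved by the complete r-partite Turán graph T(n, r) with parts as balanced as possible, and is at most (1 − 1/r) · n^2/2. For r = 3, n = 42: the density bound is (2/3) · 1764/2 = 588. Since 3 ∣ 42, the Turán graph T(42, 3) has parts of equal size 14, and its edge count e(T(42, 3)) = 588 attains the density bound exactly.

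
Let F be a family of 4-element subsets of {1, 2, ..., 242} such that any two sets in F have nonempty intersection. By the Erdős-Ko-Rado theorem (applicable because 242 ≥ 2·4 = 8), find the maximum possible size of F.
max |F| = C(241, 3) = 2303960

Erdős-Ko-Rado (1961): when n ≥ 2k, max |F| = C(n−1, k−1). The bound is attained by the star {A : i ∈ A} for any fixed i ∈ [n]. Here C(242−1, 4−1) = C(241, 3) = 2303960.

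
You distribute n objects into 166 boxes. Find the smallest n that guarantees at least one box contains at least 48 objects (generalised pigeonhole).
n = (48 − 1)·166 + 1 = 7803

By the generalised pigeonhole principle, to guarantee some box contains ≥ r objects we need more than (r − 1) · k objects total. Threshold: n = (r − 1) · k + 1. With r = 48 and k = 166: n = 47 · 166 + 1 = 7802 + 1 = 7803. For n = 7802 = 47 · 166, we can put exactly 47 objects in every box, avoiding 48 in any single one — so 7803 is tight.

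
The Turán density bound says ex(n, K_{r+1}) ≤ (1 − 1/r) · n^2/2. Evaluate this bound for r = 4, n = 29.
Turán density bound = (3/4) · 29^2/2 = 2523/8 ≈ 315.375

Turán's theorem: ex(n, K_{r+1}) is achieved by the complete r-partite Turán graph T(n, r) with parts as balanced as possible, and is at most (1 − 1/r) · n^2/2. For r = 4, n = 29: the density bound is (3/4) · 841/2 = 2523/8 ≈ 315.375. The integer-valued extremum is e(T(29, 4)) = 315, which is strictly less than the density bound 2523/8 since 4 ∤ 29 (the parts of T(29, 4) cannot all be equal).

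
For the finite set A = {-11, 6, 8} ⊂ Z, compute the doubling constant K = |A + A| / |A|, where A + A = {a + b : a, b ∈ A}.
K = |A + A| / |A| = 6/3 = 2

Enumerate A + A = {a + b : a, b ∈ A}. With |A| = 3, there are |A|^2 = 9 ordered sum pairs; collecting distinct values, A + A = {-22, -5, -3, 12, 14, 16}, so |A + A| = 6. Thus K = 6/3 = 2. For comparison, the minimum possible |A + A| over all 3-element sets is 2·3 − 1 = 5 (so min K = 5/3), attained only by arithmetic progressions.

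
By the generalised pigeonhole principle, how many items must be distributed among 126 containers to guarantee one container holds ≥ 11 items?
n = (11 − 1)·126 + 1 = 1261

By the generalised pigeonhole principle, to guarantee some box contains ≥ r objects we need more than (r − 1) · k objects total. Threshold: n = (r − 1) · k + 1. With r = 11 and k = 126: n = 10 · 126 + 1 = 1260 + 1 = 1261. For n = 1260 = 10 · 126, we can put exactly 10 objects in every box, avoiding 11 in any single one — so 1261 is tight.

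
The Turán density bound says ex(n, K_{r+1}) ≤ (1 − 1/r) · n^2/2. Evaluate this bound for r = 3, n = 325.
Turán density bound = (2/3) · 325^2/2 = 105625/3 ≈ 35208.3333

Turán's theorem: ex(n, K_{r+1}) is achieved by the complete r-partite Turán graph T(n, r) with parts as balanced as possible, and is at most (1 − 1/r) · n^2/2. For r = 3, n = 325: the density bound is (2/3) · 105625/2 = 105625/3 ≈ 35208.3333. The integer-valued extremum is e(T(325, 3)) = 35208, which is strictly less than the density bound 105625/3 since 3 ∤ 325 (the parts of T(325, 3) cannot all be equal).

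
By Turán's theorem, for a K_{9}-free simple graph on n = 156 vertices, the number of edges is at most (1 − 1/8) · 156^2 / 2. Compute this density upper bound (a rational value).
Turán density bound = (7/8) · 156^2/2 = 10647

Turán's theorem: ex(n, K_{r+1}) is achieved by the complete r-partite Turán graph T(n, r) with parts as balanced as possible, and is at most (1 − 1/r) · n^2/2. For r = 8, n = 156: the density bound is (7/8) · 24336/2 = 10647. The integer-valued extremum is e(T(156, 8)) = 10646, which is strictly less than the density bound 10647 since 8 ∤ 156 (the parts of T(156, 8) cannot all be equal).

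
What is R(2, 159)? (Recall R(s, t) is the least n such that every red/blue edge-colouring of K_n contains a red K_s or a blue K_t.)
R(2, 159) = 159

R(2, k) = k for all k ≥ 2: in a 2-colouring of K_k, either some edge is red (a red K_2) or all edges are blue (a blue K_k). And K_{158} coloured all-blue has no blue K_159, so R(2, 159) > 158. Hence R(2, 159) = 159.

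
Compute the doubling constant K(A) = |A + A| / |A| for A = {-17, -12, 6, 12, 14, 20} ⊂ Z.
K = |A + A| / |A| = 20/6 = 10/3

Enumerate A + A = {a + b : a, b ∈ A}. With |A| = 6, there are |A|^2 = 36 ordered sum pairs; collecting distinct values, A + A = {-34, -29, -24, -11, -6, -5, -3, 0, 2, 3, 8, 12, 18, 20, 24, 26, 28, 32, 34, 40}, so |A + A| = 20. Thus K = 20/6 = 10/3. For comparison, the minimum possible |A + A| over all 6-element sets is 2·6 − 1 = 11 (so min K = 11/6), attained only by arithmetic progressions.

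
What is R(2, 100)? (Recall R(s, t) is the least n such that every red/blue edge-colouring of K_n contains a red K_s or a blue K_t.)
R(2, 100) = 100

R(2, k) = k for all k ≥ 2: in a 2-colouring of K_k, either some edge is red (a red K_2) or all edges are blue (a blue K_k). And K_{99} coloured all-blue has no blue K_100, so R(2, 100) > 99. Hence R(2, 100) = 100.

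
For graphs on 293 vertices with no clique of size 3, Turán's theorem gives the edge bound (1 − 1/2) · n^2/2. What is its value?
Turán density bound = (1/2) · 293^2/2 = 85849/4 ≈ 21462.25

Turán's theorem: ex(n, K_{r+1}) is achieved by the complete r-partite Turán graph T(n, r) with parts as balanced as possible, and is at most (1 − 1/r) · n^2/2. For r = 2, n = 293: the density bound is (1/2) · 85849/2 = 85849/4 ≈ 21462.25. The integer-valued extremum is e(T(293, 2)) = 21462, which is strictly less than the density bound 85849/4 since 2 ∤ 293 (the parts of T(293, 2) cannot all be equal).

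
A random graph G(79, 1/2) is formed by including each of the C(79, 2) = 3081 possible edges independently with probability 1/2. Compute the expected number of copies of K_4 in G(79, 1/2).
E[# K_4] = C(79, 4) · (1/2)^C(4, 2) = 1502501 / 2^6 = 23476.578125

For each 4-subset S of vertices (there are C(79, 4) = 1502501 such S), let X_S = 1 if S induces a K_4 (all C(4, 2) = 6 edges present). Then P(X_S = 1) = (1/2)^6 = 1/64. By linearity of expectation, E[# K_4] = C(79, 4) · (1/2)^6 = 1502501 / 64 = 23476.578125.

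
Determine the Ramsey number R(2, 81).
R(2, 81) = 81

R(2, k) = k for all k ≥ 2: in a 2-colouring of K_k, either some edge is red (a red K_2) or all edges are blue (a blue K_k). And K_{80} coloured all-blue has no blue K_81, so R(2, 81) > 80. Hence R(2, 81) = 81.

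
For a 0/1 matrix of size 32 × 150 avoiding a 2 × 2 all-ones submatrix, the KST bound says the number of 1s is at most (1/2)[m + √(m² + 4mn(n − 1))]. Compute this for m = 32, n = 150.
z(32, 150; 2, 2) ≤ (1/2)[32 + √(32² + 4·32·150·149)] = (1/2)[32 + √2861824] = 861.8463

Kővári–Sós–Turán: let r_1, ..., r_32 be the row sums and z = Σ r_i the total number of 1s. Each pair of columns can share at most one row with both entries 1 (else a 2×2 all-ones block appears), so Σ_i C(r_i, 2) ≤ C(150, 2) = 11175. By convexity Σ_i C(r_i, 2) ≥ 32·C(z/32, 2) = z(z − 32)/(2·32), giving z² − 32z − 32·150·149 ≤ 0 and hence z ≤ (1/2)[32 + √(1024 + 4·715200)] = (1/2)[32 + √2861824] ≈ (1/2)(32 + 1691.6926) = 861.8463.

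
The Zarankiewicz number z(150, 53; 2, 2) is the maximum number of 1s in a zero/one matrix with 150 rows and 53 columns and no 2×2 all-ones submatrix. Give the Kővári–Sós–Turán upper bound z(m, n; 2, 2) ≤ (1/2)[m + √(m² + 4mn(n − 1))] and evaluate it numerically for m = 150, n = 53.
z(150, 53; 2, 2) ≤ (1/2)[150 + √(150² + 4·150·53·52)] = (1/2)[150 + √1676100] = 722.3214

Kővári–Sós–Turán: let r_1, ..., r_150 be the row sums and z = Σ r_i the total number of 1s. Each pair of columns can share at most one row with both entries 1 (else a 2×2 all-ones block appears), so Σ_i C(r_i, 2) ≤ C(53, 2) = 1378. By convexity Σ_i C(r_i, 2) ≥ 150·C(z/150, 2) = z(z − 150)/(2·150), giving z² − 150z − 150·53·52 ≤ 0 and hence z ≤ (1/2)[150 + √(22500 + 4·413400)] = (1/2)[150 + √1676100] ≈ (1/2)(150 + 1294.6428) = 722.3214.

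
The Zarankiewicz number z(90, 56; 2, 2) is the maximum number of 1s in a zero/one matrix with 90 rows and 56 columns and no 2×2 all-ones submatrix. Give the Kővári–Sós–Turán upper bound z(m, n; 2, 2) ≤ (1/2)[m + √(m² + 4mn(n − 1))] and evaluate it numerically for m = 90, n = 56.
z(90, 56; 2, 2) ≤ (1/2)[90 + √(90² + 4·90·56·55)] = (1/2)[90 + √1116900] = 573.4174

Kővári–Sós–Turán: let r_1, ..., r_90 be the row sums and z = Σ r_i the total number of 1s. Each pair of columns can share at most one row with both entries 1 (else a 2×2 all-ones block appears), so Σ_i C(r_i, 2) ≤ C(56, 2) = 1540. By convexity Σ_i C(r_i, 2) ≥ 90·C(z/90, 2) = z(z − 90)/(2·90), giving z² − 90z − 90·56·55 ≤ 0 and hence z ≤ (1/2)[90 + √(8100 + 4·277200)] = (1/2)[90 + √1116900] ≈ (1/2)(90 + 1056.8349) = 573.4174.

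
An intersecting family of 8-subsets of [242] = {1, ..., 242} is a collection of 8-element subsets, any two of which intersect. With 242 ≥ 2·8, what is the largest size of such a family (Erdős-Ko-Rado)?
max |F| = C(241, 7) = 8580267290440

Erdős-Ko-Rado (1961): when n ≥ 2k, max |F| = C(n−1, k−1). The bound is attained by the star {A : i ∈ A} for any fixed i ∈ [n]. Here C(242−1, 8−1) = C(241, 7) = 8580267290440.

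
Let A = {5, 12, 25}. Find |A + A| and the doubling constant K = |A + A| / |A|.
K = |A + A| / |A| = 6/3 = 2

Enumerate A + A = {a + b : a, b ∈ A}. With |A| = 3, there are |A|^2 = 9 ordered sum pairs; collecting distinct values, A + A = {10, 17, 24, 30, 37, 50}, so |A + A| = 6. Thus K = 6/3 = 2. For comparison, the minimum possible |A + A| over all 3-element sets is 2·3 − 1 = 5 (so min K = 5/3), attained only by arithmetic progressions.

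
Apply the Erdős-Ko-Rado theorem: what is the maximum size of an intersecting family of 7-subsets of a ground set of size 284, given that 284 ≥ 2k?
max |F| = C(283, 6) = 676419934218

The Erdős-Ko-Rado theorem states: for n ≥ 2k, an intersecting family of k-subsets of an n-element set has size at most C(n − 1, k − 1), with equality for 'star' families {A ⊆ [n] : |A| = k, i ∈ A} (fix an element i). For n = 284, k = 7: C(283, 6) = 676419934218.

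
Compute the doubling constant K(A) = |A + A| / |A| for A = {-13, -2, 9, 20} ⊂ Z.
K = |A + A| / |A| = 7/4

Enumerate A + A = {a + b : a, b ∈ A}. With |A| = 4, there are |A|^2 = 16 ordered sum pairs; collecting distinct values, A + A = {-26, -15, -4, 7, 18, 29, 40}, so |A + A| = 7. Thus K = 7/4. Here |A + A| = 2|A| − 1 = 7, the minimum possible — so K = 7/4 is minimal, which holds iff A is an arithmetic progression.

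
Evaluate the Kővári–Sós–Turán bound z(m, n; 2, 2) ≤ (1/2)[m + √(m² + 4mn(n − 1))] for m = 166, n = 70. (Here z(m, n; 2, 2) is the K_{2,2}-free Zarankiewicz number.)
z(166, 70; 2, 2) ≤ (1/2)[166 + √(166² + 4·166·70·69)] = (1/2)[166 + √3234676] = 982.2603

Kővári–Sós–Turán: let r_1, ..., r_166 be the row sums and z = Σ r_i the total number of 1s. Each pair of columns can share at most one row with both entries 1 (else a 2×2 all-ones block appears), so Σ_i C(r_i, 2) ≤ C(70, 2) = 2415. By convexity Σ_i C(r_i, 2) ≥ 166·C(z/166, 2) = z(z − 166)/(2·166), giving z² − 166z − 166·70·69 ≤ 0 and hence z ≤ (1/2)[166 + √(27556 + 4·801780)] = (1/2)[166 + √3234676] ≈ (1/2)(166 + 1798.5205) = 982.2603.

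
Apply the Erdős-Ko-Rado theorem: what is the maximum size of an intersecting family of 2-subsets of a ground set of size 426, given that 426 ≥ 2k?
max |F| = C(425, 1) = 425

Erdős-Ko-Rado (1961): when n ≥ 2k, max |F| = C(n−1, k−1). The bound is attained by the star {A : i ∈ A} for any fixed i ∈ [n]. Here C(426−1, 2−1) = C(425, 1) = 425.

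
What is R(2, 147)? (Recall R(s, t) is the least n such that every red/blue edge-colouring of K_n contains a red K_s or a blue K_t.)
R(2, 147) = 147

R(2, k) = k for all k ≥ 2: in a 2-colouring of K_k, either some edge is red (a red K_2) or all edges are blue (a blue K_k). And K_{146} coloured all-blue has no blue K_147, so R(2, 147) > 146. Hence R(2, 147) = 147.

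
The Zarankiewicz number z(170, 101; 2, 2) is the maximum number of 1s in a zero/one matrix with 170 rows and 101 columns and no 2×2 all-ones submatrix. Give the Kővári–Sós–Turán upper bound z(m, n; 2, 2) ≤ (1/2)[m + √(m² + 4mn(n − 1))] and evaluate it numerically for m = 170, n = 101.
z(170, 101; 2, 2) ≤ (1/2)[170 + √(170² + 4·170·101·100)] = (1/2)[170 + √6896900] = 1398.0975

Kővári–Sós–Turán: let r_1, ..., r_170 be the row sums and z = Σ r_i the total number of 1s. Each pair of columns can share at most one row with both entries 1 (else a 2×2 all-ones block appears), so Σ_i C(r_i, 2) ≤ C(101, 2) = 5050. By convexity Σ_i C(r_i, 2) ≥ 170·C(z/170, 2) = z(z − 170)/(2·170), giving z² − 170z − 170·101·100 ≤ 0 and hence z ≤ (1/2)[170 + √(28900 + 4·1717000)] = (1/2)[170 + √6896900] ≈ (1/2)(170 + 2626.195) = 1398.0975.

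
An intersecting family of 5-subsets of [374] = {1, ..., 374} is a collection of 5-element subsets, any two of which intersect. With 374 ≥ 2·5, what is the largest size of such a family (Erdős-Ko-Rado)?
max |F| = C(373, 4) = 793626505

Erdős-Ko-Rado (1961): when n ≥ 2k, max |F| = C(n−1, k−1). The bound is attained by the star {A : i ∈ A} for any fixed i ∈ [n]. Here C(374−1, 5−1) = C(373, 4) = 793626505.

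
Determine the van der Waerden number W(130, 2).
W(130, 2) = 130 + 1 = 131

A 2-term AP is any pair of integers, so a monochromatic 2-AP exists iff some colour is used at least twice. With 130 colours, the colouring i ↦ i on {1, ..., 130} uses each colour once, avoiding any monochromatic pair, so W(130, 2) > 130. For {1, ..., 131}, pigeonhole forces two integers of the same colour, which form a monochromatic 2-AP. Hence W(130, 2) = 131.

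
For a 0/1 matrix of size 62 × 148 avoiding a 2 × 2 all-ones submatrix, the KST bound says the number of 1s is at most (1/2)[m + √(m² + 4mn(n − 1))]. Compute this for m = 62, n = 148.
z(62, 148; 2, 2) ≤ (1/2)[62 + √(62² + 4·62·148·147)] = (1/2)[62 + √5399332] = 1192.8231

Kővári–Sós–Turán: let r_1, ..., r_62 be the row sums and z = Σ r_i the total number of 1s. Each pair of columns can share at most one row with both entries 1 (else a 2×2 all-ones block appears), so Σ_i C(r_i, 2) ≤ C(148, 2) = 10878. By convexity Σ_i C(r_i, 2) ≥ 62·C(z/62, 2) = z(z − 62)/(2·62), giving z² − 62z − 62·148·147 ≤ 0 and hence z ≤ (1/2)[62 + √(3844 + 4·1348872)] = (1/2)[62 + √5399332] ≈ (1/2)(62 + 2323.6463) = 1192.8231.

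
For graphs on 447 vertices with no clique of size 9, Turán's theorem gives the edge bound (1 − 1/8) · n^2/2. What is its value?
Turán density bound = (7/8) · 447^2/2 = 1398663/16 ≈ 87416.4375

Turán's theorem: ex(n, K_{r+1}) is achieved by the complete r-partite Turán graph T(n, r) with parts as balanced as possible, and is at most (1 − 1/r) · n^2/2. For r = 8, n = 447: the density bound is (7/8) · 199809/2 = 1398663/16 ≈ 87416.4375. The integer-valued extremum is e(T(447, 8)) = 87416, which is strictly less than the density bound 1398663/16 since 8 ∤ 447 (the parts of T(447, 8) cannot all be equal).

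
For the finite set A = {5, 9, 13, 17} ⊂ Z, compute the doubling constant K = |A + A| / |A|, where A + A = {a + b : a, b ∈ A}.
K = |A + A| / |A| = 7/4

Enumerate A + A = {a + b : a, b ∈ A}. With |A| = 4, there are |A|^2 = 16 ordered sum pairs; collecting distinct values, A + A = {10, 14, 18, 22, 26, 30, 34}, so |A + A| = 7. Thus K = 7/4. Here |A + A| = 2|A| − 1 = 7, the minimum possible — so K = 7/4 is minimal, which holds iff A is an arithmetic progression.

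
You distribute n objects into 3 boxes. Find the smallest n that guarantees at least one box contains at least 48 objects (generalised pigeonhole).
n = (48 − 1)·3 + 1 = 142

By the generalised pigeonhole principle, to guarantee some box contains ≥ r objects we need more than (r − 1) · k objects total. Threshold: n = (r − 1) · k + 1. With r = 48 and k = 3: n = 47 · 3 + 1 = 141 + 1 = 142. For n = 141 = 47 · 3, we can put exactly 47 objects in every box, avoiding 48 in any single one — so 142 is tight.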